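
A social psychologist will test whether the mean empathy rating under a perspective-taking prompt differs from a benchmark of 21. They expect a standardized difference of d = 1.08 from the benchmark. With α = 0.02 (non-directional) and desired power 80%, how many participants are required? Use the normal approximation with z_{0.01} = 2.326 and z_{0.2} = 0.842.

n = 9

For a one-sample test: n = ((z_{α/2} + z_β) / d)².
z_{α/2} + z_β = 2.326 + 0.842 = 3.168.
n = (3.168 / 1.08)² = 2.933² = 8.60.
Round up.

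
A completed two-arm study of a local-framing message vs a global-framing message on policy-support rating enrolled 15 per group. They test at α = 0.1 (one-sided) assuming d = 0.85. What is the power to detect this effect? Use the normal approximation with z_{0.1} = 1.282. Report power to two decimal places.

power ≈ 0.85

For two equal groups, power = Φ(d·√(n/2) − z_{α}).
d·√(n/2) = 0.85 × √(15/2) = 0.85 × 2.739 = 2.328.
z_β = 2.328 − 1.282 = 1.046.
Power = Φ(1.046) = 0.852.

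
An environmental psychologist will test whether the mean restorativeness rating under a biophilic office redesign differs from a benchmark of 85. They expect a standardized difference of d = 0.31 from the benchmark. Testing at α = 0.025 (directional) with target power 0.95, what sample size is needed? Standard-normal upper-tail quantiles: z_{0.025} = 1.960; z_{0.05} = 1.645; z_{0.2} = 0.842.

n = 136

For a one-sample test: n = ((z_{α} + z_β) / d)².
z_{α} + z_β = 1.960 + 1.645 = 3.605.
n = (3.605 / 0.31)² = 11.629² = 135.23.
Round up.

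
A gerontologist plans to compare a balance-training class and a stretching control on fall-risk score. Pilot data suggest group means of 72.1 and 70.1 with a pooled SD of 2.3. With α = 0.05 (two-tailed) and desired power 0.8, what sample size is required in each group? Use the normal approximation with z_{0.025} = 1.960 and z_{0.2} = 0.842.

n = 21 per group

Cohen's d = |M₁ − M₂| / SD_pooled = |72.1 − 70.1| / 2.3 = 2.0 / 2.3 = 0.870.
For two independent groups with equal n: n = 2·((z_{α/2} + z_β) / d)².
z_{α/2} + z_β = 1.960 + 0.842 = 2.802.
n = 2 × (2.802 / 0.870)² = 2 × 3.221² = 2 × 10.37 = 20.7.
Round up to the next whole participant.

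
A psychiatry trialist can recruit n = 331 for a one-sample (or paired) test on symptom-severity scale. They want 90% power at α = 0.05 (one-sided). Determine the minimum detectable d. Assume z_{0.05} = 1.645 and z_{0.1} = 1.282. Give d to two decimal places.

d_min ≈ 0.16

For a single sample (or paired design) of n = 331: d_min = (z_{α} + z_β)/√n.
z-sum = 1.645 + 1.282 = 2.927.
d_min = 2.927 / √331 = 2.927 / 18.193 = 0.161.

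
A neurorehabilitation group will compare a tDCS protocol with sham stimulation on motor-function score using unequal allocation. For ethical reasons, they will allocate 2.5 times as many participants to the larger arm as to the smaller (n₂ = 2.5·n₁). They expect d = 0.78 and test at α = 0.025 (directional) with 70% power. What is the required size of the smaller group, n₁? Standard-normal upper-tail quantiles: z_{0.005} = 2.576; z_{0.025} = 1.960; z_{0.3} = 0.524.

n₁ = 15

With allocation ratio k = n₂/n₁ = 2.5, Var(x̄₁−x̄₂) = σ²(1/n₁ + 1/(k·n₁)) = σ²·(k+1)/(k·n₁).
So n₁ = (1 + 1/k)·((z_{α} + z_β)/d)² = 1.400 × (2.484/0.78)².
n₁ = 1.400 × 10.14 = 14.2.
Round up: n₁ = 15, giving n₂ = ⌈2.5 × 15⌉ = ⌈37.5⌉ = 38.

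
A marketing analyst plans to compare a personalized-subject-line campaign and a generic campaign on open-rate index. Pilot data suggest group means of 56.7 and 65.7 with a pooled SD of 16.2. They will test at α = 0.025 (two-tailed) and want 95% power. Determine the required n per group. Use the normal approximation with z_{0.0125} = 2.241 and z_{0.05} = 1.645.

Cohen's d = |M₁ − M₂| / SD_pooled = |56.7 − 65.7| / 16.2 = 9.0 / 16.2 = 0.556.
For two independent groups with equal n: n = 2·((z_{α/2} + z_β) / d)².
z_{α/2} + z_β = 2.241 + 1.645 = 3.886.
n = 2 × (3.886 / 0.556)² = 2 × 6.989² = 2 × 48.85 = 97.7.
Round up to the next whole participant.

n = 98 per group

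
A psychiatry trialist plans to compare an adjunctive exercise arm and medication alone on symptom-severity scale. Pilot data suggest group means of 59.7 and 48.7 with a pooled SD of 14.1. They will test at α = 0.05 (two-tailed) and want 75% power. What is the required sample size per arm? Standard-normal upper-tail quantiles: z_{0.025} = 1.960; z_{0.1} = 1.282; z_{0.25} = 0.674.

n = 23 per group

Cohen's d = |M₁ − M₂| / SD_pooled = |59.7 − 48.7| / 14.1 = 11.0 / 14.1 = 0.780.
For two independent groups with equal n: n = 2·((z_{α/2} + z_β) / d)².
z_{α/2} + z_β = 1.960 + 0.674 = 2.634.
n = 2 × (2.634 / 0.780)² = 2 × 3.377² = 2 × 11.40 = 22.8.
Round up to the next whole participant.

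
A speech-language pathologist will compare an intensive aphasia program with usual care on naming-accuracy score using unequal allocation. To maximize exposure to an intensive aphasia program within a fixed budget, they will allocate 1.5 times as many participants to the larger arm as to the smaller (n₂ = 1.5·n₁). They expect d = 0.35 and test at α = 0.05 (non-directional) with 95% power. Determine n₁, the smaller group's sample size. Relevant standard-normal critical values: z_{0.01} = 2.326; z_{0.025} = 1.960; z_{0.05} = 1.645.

With allocation ratio k = n₂/n₁ = 1.5, Var(x̄₁−x̄₂) = σ²(1/n₁ + 1/(k·n₁)) = σ²·(k+1)/(k·n₁).
So n₁ = (1 + 1/k)·((z_{α/2} + z_β)/d)² = 1.667 × (3.605/0.35)².
n₁ = 1.667 × 106.09 = 176.8.
Round up: n₁ = 177, giving n₂ = ⌈1.5 × 177⌉ = ⌈265.5⌉ = 266.

n₁ = 177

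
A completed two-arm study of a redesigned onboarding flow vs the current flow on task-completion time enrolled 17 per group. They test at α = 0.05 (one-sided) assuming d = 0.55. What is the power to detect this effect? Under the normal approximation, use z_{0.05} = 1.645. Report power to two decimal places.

For two equal groups, power = Φ(d·√(n/2) − z_{α}).
d·√(n/2) = 0.55 × √(17/2) = 0.55 × 2.915 = 1.604.
z_β = 1.604 − 1.645 = -0.041.
Power = Φ(-0.041) = 0.483.

power ≈ 0.48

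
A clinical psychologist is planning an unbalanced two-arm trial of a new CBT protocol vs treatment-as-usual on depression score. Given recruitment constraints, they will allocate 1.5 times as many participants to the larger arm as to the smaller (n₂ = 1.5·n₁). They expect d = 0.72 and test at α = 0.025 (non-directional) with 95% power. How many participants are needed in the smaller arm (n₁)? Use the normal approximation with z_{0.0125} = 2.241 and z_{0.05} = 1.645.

With allocation ratio k = n₂/n₁ = 1.5, Var(x̄₁−x̄₂) = σ²(1/n₁ + 1/(k·n₁)) = σ²·(k+1)/(k·n₁).
So n₁ = (1 + 1/k)·((z_{α/2} + z_β)/d)² = 1.667 × (3.886/0.72)².
n₁ = 1.667 × 29.13 = 48.6.
Round up: n₁ = 49, giving n₂ = ⌈1.5 × 49⌉ = ⌈73.5⌉ = 74.

n₁ = 49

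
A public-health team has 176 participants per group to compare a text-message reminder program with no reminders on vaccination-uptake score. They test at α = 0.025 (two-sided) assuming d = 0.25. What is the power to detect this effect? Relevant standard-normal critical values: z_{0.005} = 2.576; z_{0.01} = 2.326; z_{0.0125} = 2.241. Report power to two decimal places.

power ≈ 0.54

For two equal groups, power = Φ(d·√(n/2) − z_{α/2}).
d·√(n/2) = 0.25 × √(176/2) = 0.25 × 9.381 = 2.345.
z_β = 2.345 − 2.241 = 0.104.
Power = Φ(0.104) = 0.541.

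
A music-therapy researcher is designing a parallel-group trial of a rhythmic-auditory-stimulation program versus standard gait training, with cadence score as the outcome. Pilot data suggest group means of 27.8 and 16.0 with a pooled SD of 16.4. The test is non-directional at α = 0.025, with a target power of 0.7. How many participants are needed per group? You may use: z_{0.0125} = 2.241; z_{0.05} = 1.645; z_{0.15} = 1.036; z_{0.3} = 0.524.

n = 30 per group

Cohen's d = |M₁ − M₂| / SD_pooled = |27.8 − 16.0| / 16.4 = 11.8 / 16.4 = 0.720.
For two independent groups with equal n: n = 2·((z_{α/2} + z_β) / d)².
z_{α/2} + z_β = 2.241 + 0.524 = 2.765.
n = 2 × (2.765 / 0.720)² = 2 × 3.840² = 2 × 14.75 = 29.5.
Round up to the next whole participant.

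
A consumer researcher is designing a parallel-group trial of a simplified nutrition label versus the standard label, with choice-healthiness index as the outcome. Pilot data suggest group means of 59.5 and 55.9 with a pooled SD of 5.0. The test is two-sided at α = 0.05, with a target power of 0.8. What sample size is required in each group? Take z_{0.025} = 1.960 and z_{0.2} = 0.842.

Cohen's d = |M₁ − M₂| / SD_pooled = |59.5 − 55.9| / 5.0 = 3.6 / 5.0 = 0.720.
For two independent groups with equal n: n = 2·((z_{α/2} + z_β) / d)².
z_{α/2} + z_β = 1.960 + 0.842 = 2.802.
n = 2 × (2.802 / 0.720)² = 2 × 3.892² = 2 × 15.15 = 30.3.
Round up to the next whole participant.

n = 31 per group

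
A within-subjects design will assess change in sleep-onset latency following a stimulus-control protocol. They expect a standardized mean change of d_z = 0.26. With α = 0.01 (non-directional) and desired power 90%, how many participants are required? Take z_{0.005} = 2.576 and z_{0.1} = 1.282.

For a paired (one-sample on differences) test: n = ((z_{α/2} + z_β) / d)².
z_{α/2} + z_β = 2.576 + 1.282 = 3.858.
n = (3.858 / 0.26)² = 14.838² = 220.18.
Round up.

n = 221 pairs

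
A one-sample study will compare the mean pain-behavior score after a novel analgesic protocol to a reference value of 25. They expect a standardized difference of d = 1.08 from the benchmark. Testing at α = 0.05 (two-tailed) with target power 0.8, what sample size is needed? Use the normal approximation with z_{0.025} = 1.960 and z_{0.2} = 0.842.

For a one-sample test: n = ((z_{α/2} + z_β) / d)².
z_{α/2} + z_β = 1.960 + 0.842 = 2.802.
n = (2.802 / 1.08)² = 2.594² = 6.73.
Round up.

n = 7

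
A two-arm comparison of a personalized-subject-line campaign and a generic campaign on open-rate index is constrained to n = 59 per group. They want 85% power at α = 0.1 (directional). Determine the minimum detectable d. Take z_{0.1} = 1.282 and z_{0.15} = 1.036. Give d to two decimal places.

d_min ≈ 0.43

For two independent groups of n = 59 each: d_min = (z_{α} + z_β)·√(2/n).
z-sum = 1.282 + 1.036 = 2.318.
d_min = 2.318 × √(2/59) = 2.318 × 0.1841 = 0.427.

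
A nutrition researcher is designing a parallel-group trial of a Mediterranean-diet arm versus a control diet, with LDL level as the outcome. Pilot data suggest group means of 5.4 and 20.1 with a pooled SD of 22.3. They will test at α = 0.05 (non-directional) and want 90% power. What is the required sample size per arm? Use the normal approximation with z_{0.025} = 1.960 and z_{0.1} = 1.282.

Cohen's d = |M₁ − M₂| / SD_pooled = |5.4 − 20.1| / 22.3 = 14.7 / 22.3 = 0.659.
For two independent groups with equal n: n = 2·((z_{α/2} + z_β) / d)².
z_{α/2} + z_β = 1.960 + 1.282 = 3.242.
n = 2 × (3.242 / 0.659)² = 2 × 4.920² = 2 × 24.20 = 48.4.
Round up to the next whole participant.

n = 49 per group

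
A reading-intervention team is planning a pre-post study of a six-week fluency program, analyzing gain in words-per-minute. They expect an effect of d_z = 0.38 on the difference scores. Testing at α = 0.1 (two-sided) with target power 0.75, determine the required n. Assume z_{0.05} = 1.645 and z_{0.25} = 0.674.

n = 38 pairs

For a paired (one-sample on differences) test: n = ((z_{α/2} + z_β) / d)².
z_{α/2} + z_β = 1.645 + 0.674 = 2.319.
n = (2.319 / 0.38)² = 6.103² = 37.24.
Round up.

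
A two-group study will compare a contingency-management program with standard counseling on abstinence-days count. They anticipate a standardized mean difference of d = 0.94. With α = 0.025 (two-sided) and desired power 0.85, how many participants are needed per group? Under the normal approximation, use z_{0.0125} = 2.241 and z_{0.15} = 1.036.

For two independent groups with equal n: n = 2·((z_{α/2} + z_β) / d)².
z_{α/2} + z_β = 2.241 + 1.036 = 3.277.
n = 2 × (3.277 / 0.94)² = 2 × 3.486² = 2 × 12.15 = 24.3.
Round up to the next whole participant.

n = 25 per group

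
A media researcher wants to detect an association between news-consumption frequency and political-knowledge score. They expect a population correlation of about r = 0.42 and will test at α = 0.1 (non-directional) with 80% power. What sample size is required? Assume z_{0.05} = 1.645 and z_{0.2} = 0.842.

n = 34

Fisher's z: C = ½·ln((1+r)/(1−r)) = ½·ln(2.4483) = 0.4477.
n = ((z_{α/2} + z_β)/C)² + 3.
(1.645 + 0.842) / 0.4477 = 2.487 / 0.4477 = 5.555.
n = 5.555² + 3 = 30.86 + 3 = 33.9.
Round up.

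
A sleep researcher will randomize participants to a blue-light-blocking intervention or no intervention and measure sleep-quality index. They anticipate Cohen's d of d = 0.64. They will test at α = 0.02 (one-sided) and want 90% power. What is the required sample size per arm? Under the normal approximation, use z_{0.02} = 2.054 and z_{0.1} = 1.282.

For two independent groups with equal n: n = 2·((z_{α} + z_β) / d)².
z_{α} + z_β = 2.054 + 1.282 = 3.336.
n = 2 × (3.336 / 0.64)² = 2 × 5.212² = 2 × 27.17 = 54.3.
Round up to the next whole participant.

n = 55 per group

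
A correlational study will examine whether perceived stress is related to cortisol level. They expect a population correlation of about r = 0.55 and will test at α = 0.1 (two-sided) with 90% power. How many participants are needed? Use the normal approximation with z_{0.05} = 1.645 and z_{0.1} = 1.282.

Fisher's z: C = ½·ln((1+r)/(1−r)) = ½·ln(3.4444) = 0.6184.
n = ((z_{α/2} + z_β)/C)² + 3.
(1.645 + 1.282) / 0.6184 = 2.927 / 0.6184 = 4.733.
n = 4.733² + 3 = 22.40 + 3 = 25.4.
Round up.

n = 26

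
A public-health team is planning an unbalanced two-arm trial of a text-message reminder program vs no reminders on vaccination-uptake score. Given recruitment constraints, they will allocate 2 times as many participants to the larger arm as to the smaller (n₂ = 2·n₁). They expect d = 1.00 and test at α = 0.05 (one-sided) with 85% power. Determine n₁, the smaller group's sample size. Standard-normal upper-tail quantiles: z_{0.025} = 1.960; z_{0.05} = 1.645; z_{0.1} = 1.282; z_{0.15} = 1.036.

With allocation ratio k = n₂/n₁ = 2, Var(x̄₁−x̄₂) = σ²(1/n₁ + 1/(k·n₁)) = σ²·(k+1)/(k·n₁).
So n₁ = (1 + 1/k)·((z_{α} + z_β)/d)² = 1.500 × (2.681/1.00)².
n₁ = 1.500 × 7.19 = 10.8.
Round up: n₁ = 11, giving n₂ = 2 × 11 = 22.

n₁ = 11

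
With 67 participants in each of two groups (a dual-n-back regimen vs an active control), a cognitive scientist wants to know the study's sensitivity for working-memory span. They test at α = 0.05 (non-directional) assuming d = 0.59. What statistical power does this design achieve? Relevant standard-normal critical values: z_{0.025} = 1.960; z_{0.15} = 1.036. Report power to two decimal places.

power ≈ 0.93

For two equal groups, power = Φ(d·√(n/2) − z_{α/2}).
d·√(n/2) = 0.59 × √(67/2) = 0.59 × 5.788 = 3.415.
z_β = 3.415 − 1.960 = 1.455.
Power = Φ(1.455) = 0.927.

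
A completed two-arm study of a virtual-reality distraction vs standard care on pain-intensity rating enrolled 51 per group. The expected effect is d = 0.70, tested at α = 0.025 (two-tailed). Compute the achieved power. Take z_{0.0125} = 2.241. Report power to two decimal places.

For two equal groups, power = Φ(d·√(n/2) − z_{α/2}).
d·√(n/2) = 0.70 × √(51/2) = 0.70 × 5.050 = 3.535.
z_β = 3.535 − 2.241 = 1.294.
Power = Φ(1.294) = 0.902.

power ≈ 0.90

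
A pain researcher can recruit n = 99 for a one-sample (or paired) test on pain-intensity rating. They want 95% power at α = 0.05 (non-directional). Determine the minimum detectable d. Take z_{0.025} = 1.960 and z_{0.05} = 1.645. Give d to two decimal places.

For a single sample (or paired design) of n = 99: d_min = (z_{α/2} + z_β)/√n.
z-sum = 1.960 + 1.645 = 3.605.
d_min = 3.605 / √99 = 3.605 / 9.950 = 0.362.

d_min ≈ 0.36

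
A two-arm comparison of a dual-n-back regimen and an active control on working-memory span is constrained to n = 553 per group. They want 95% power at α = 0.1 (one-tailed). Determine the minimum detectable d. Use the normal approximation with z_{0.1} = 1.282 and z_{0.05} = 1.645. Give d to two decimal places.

d_min ≈ 0.18

For two independent groups of n = 553 each: d_min = (z_{α} + z_β)·√(2/n).
z-sum = 1.282 + 1.645 = 2.927.
d_min = 2.927 × √(2/553) = 2.927 × 0.0601 = 0.176.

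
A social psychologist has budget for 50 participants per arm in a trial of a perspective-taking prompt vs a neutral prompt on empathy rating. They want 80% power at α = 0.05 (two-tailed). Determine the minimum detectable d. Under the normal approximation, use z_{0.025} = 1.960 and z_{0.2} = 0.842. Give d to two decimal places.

d_min ≈ 0.56

For two independent groups of n = 50 each: d_min = (z_{α/2} + z_β)·√(2/n).
z-sum = 1.960 + 0.842 = 2.802.
d_min = 2.802 × √(2/50) = 2.802 × 0.2000 = 0.560.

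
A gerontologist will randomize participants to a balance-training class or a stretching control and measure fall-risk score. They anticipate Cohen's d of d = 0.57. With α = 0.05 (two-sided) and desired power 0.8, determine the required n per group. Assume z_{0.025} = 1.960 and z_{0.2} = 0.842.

n = 49 per group

For two independent groups with equal n: n = 2·((z_{α/2} + z_β) / d)².
z_{α/2} + z_β = 1.960 + 0.842 = 2.802.
n = 2 × (2.802 / 0.57)² = 2 × 4.916² = 2 × 24.16 = 48.3.
Round up to the next whole participant.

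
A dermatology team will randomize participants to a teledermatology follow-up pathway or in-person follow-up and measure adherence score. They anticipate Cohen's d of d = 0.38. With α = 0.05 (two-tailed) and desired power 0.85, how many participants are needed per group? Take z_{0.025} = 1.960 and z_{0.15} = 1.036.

For two independent groups with equal n: n = 2·((z_{α/2} + z_β) / d)².
z_{α/2} + z_β = 1.960 + 1.036 = 2.996.
n = 2 × (2.996 / 0.38)² = 2 × 7.884² = 2 × 62.16 = 124.3.
Round up to the next whole participant.

n = 125 per group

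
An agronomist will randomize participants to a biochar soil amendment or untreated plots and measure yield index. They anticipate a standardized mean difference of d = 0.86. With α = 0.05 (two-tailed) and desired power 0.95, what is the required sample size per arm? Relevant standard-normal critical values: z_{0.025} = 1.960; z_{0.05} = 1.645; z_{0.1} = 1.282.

For two independent groups with equal n: n = 2·((z_{α/2} + z_β) / d)².
z_{α/2} + z_β = 1.960 + 1.645 = 3.605.
n = 2 × (3.605 / 0.86)² = 2 × 4.192² = 2 × 17.57 = 35.1.
Round up to the next whole participant.

n = 36 per group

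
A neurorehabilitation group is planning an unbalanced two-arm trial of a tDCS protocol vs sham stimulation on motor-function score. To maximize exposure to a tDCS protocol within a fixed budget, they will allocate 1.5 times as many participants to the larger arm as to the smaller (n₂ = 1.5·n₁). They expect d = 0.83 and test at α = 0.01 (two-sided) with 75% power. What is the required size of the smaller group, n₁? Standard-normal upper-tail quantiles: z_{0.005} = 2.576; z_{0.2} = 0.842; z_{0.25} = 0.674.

n₁ = 26

With allocation ratio k = n₂/n₁ = 1.5, Var(x̄₁−x̄₂) = σ²(1/n₁ + 1/(k·n₁)) = σ²·(k+1)/(k·n₁).
So n₁ = (1 + 1/k)·((z_{α/2} + z_β)/d)² = 1.667 × (3.250/0.83)².
n₁ = 1.667 × 15.33 = 25.6.
Round up: n₁ = 26, giving n₂ = 1.5 × 26 = 39.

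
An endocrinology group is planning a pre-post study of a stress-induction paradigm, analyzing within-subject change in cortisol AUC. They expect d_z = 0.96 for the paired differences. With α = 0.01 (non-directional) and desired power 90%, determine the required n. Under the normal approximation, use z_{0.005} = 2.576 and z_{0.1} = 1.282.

For a paired (one-sample on differences) test: n = ((z_{α/2} + z_β) / d)².
z_{α/2} + z_β = 2.576 + 1.282 = 3.858.
n = (3.858 / 0.96)² = 4.019² = 16.15.
Round up.

n = 17 pairs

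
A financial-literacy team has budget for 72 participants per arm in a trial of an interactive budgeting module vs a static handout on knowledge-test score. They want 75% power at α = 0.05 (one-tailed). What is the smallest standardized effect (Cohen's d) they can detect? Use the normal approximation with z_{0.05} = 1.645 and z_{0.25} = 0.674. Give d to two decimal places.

For two independent groups of n = 72 each: d_min = (z_{α} + z_β)·√(2/n).
z-sum = 1.645 + 0.674 = 2.319.
d_min = 2.319 × √(2/72) = 2.319 × 0.1667 = 0.386.

d_min ≈ 0.39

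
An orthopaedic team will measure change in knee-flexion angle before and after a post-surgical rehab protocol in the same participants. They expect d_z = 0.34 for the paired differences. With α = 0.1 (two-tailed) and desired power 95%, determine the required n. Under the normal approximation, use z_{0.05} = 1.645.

n = 94 pairs

For a paired (one-sample on differences) test: n = ((z_{α/2} + z_β) / d)².
z_{α/2} + z_β = 1.645 + 1.645 = 3.290.
n = (3.290 / 0.34)² = 9.676² = 93.63.
Round up.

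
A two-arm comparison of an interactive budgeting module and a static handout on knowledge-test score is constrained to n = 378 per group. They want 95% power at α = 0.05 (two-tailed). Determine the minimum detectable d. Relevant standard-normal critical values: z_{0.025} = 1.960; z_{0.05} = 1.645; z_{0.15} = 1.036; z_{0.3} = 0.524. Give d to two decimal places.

d_min ≈ 0.26

For two independent groups of n = 378 each: d_min = (z_{α/2} + z_β)·√(2/n).
z-sum = 1.960 + 1.645 = 3.605.
d_min = 3.605 × √(2/378) = 3.605 × 0.0727 = 0.262.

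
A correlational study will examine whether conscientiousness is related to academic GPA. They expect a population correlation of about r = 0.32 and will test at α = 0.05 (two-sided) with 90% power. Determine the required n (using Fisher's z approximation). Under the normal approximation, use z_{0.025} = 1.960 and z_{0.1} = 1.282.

Fisher's z: C = ½·ln((1+r)/(1−r)) = ½·ln(1.9412) = 0.3316.
n = ((z_{α/2} + z_β)/C)² + 3.
(1.960 + 1.282) / 0.3316 = 3.242 / 0.3316 = 9.777.
n = 9.777² + 3 = 95.59 + 3 = 98.6.
Round up.

n = 99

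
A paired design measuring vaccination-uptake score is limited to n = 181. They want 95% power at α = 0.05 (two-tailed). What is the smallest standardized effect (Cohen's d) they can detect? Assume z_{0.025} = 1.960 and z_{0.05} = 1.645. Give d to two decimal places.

For a single sample (or paired design) of n = 181: d_min = (z_{α/2} + z_β)/√n.
z-sum = 1.960 + 1.645 = 3.605.
d_min = 3.605 / √181 = 3.605 / 13.454 = 0.268.

d_min ≈ 0.27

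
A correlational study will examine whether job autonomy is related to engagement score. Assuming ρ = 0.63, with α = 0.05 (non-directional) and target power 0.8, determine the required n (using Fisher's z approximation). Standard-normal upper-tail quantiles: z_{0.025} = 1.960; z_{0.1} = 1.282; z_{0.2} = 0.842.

n = 18

Fisher's z: C = ½·ln((1+r)/(1−r)) = ½·ln(4.4054) = 0.7414.
n = ((z_{α/2} + z_β)/C)² + 3.
(1.960 + 0.842) / 0.7414 = 2.802 / 0.7414 = 3.779.
n = 3.779² + 3 = 14.28 + 3 = 17.3.
Round up.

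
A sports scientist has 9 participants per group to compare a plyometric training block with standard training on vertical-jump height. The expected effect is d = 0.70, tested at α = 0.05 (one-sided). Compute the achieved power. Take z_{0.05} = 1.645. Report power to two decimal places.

For two equal groups, power = Φ(d·√(n/2) − z_{α}).
d·√(n/2) = 0.70 × √(9/2) = 0.70 × 2.121 = 1.485.
z_β = 1.485 − 1.645 = -0.160.
Power = Φ(-0.160) = 0.436.

power ≈ 0.44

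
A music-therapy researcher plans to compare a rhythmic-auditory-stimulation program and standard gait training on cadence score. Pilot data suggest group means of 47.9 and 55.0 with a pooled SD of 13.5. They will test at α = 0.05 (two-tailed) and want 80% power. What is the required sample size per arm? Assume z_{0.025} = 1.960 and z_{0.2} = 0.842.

n = 57 per group

Cohen's d = |M₁ − M₂| / SD_pooled = |47.9 − 55.0| / 13.5 = 7.1 / 13.5 = 0.526.
For two independent groups with equal n: n = 2·((z_{α/2} + z_β) / d)².
z_{α/2} + z_β = 1.960 + 0.842 = 2.802.
n = 2 × (2.802 / 0.526)² = 2 × 5.327² = 2 × 28.38 = 56.8.
Round up to the next whole participant.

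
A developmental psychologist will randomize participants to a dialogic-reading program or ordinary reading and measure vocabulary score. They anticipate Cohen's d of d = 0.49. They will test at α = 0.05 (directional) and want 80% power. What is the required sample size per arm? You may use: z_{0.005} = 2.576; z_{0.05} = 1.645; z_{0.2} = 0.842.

For two independent groups with equal n: n = 2·((z_{α} + z_β) / d)².
z_{α} + z_β = 1.645 + 0.842 = 2.487.
n = 2 × (2.487 / 0.49)² = 2 × 5.076² = 2 × 25.76 = 51.5.
Round up to the next whole participant.

n = 52 per group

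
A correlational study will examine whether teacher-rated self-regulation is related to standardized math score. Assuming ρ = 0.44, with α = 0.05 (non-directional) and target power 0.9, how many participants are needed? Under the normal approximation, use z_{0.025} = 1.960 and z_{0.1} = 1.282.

n = 51

Fisher's z: C = ½·ln((1+r)/(1−r)) = ½·ln(2.5714) = 0.4722.
n = ((z_{α/2} + z_β)/C)² + 3.
(1.960 + 1.282) / 0.4722 = 3.242 / 0.4722 = 6.866.
n = 6.866² + 3 = 47.14 + 3 = 50.1.
Round up.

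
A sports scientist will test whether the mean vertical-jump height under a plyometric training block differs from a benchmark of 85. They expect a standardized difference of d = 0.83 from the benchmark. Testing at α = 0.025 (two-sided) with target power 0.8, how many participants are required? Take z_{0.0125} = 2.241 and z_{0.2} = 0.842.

For a one-sample test: n = ((z_{α/2} + z_β) / d)².
z_{α/2} + z_β = 2.241 + 0.842 = 3.083.
n = (3.083 / 0.83)² = 3.714² = 13.80.
Round up.

n = 14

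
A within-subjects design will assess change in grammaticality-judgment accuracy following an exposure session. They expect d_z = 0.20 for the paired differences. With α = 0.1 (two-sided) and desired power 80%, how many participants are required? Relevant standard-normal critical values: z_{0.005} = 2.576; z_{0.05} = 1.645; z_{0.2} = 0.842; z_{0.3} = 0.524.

For a paired (one-sample on differences) test: n = ((z_{α/2} + z_β) / d)².
z_{α/2} + z_β = 1.645 + 0.842 = 2.487.
n = (2.487 / 0.20)² = 12.435² = 154.63.
Round up.

n = 155 pairs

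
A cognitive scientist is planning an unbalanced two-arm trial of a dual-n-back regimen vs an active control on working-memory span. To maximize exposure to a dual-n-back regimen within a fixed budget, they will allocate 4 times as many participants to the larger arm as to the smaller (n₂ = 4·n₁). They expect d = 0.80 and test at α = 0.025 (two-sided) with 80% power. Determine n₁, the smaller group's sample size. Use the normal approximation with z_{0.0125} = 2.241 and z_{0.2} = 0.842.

With allocation ratio k = n₂/n₁ = 4, Var(x̄₁−x̄₂) = σ²(1/n₁ + 1/(k·n₁)) = σ²·(k+1)/(k·n₁).
So n₁ = (1 + 1/k)·((z_{α/2} + z_β)/d)² = 1.250 × (3.083/0.80)².
n₁ = 1.250 × 14.85 = 18.6.
Round up: n₁ = 19, giving n₂ = 4 × 19 = 76.

n₁ = 19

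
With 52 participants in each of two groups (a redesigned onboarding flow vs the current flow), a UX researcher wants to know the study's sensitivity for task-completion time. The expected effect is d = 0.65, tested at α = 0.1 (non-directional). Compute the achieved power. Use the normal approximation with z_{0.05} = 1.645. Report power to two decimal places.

For two equal groups, power = Φ(d·√(n/2) − z_{α/2}).
d·√(n/2) = 0.65 × √(52/2) = 0.65 × 5.099 = 3.314.
z_β = 3.314 − 1.645 = 1.669.
Power = Φ(1.669) = 0.952.

power ≈ 0.95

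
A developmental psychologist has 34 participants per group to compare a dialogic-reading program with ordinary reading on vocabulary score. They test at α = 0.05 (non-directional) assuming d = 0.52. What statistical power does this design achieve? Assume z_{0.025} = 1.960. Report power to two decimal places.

For two equal groups, power = Φ(d·√(n/2) − z_{α/2}).
d·√(n/2) = 0.52 × √(34/2) = 0.52 × 4.123 = 2.144.
z_β = 2.144 − 1.960 = 0.184.
Power = Φ(0.184) = 0.573.

power ≈ 0.57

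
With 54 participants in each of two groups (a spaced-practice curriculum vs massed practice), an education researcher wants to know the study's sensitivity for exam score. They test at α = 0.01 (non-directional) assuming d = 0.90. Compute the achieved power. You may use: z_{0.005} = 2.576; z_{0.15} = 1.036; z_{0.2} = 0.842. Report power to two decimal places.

power ≈ 0.98

For two equal groups, power = Φ(d·√(n/2) − z_{α/2}).
d·√(n/2) = 0.90 × √(54/2) = 0.90 × 5.196 = 4.677.
z_β = 4.677 − 2.576 = 2.101.
Power = Φ(2.101) = 0.982.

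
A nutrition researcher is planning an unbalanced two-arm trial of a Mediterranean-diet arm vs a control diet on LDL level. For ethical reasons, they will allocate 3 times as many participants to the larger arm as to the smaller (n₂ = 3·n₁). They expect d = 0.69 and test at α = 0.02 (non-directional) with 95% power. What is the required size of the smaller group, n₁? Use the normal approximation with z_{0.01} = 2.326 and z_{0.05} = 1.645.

With allocation ratio k = n₂/n₁ = 3, Var(x̄₁−x̄₂) = σ²(1/n₁ + 1/(k·n₁)) = σ²·(k+1)/(k·n₁).
So n₁ = (1 + 1/k)·((z_{α/2} + z_β)/d)² = 1.333 × (3.971/0.69)².
n₁ = 1.333 × 33.12 = 44.2.
Round up: n₁ = 45, giving n₂ = 3 × 45 = 135.

n₁ = 45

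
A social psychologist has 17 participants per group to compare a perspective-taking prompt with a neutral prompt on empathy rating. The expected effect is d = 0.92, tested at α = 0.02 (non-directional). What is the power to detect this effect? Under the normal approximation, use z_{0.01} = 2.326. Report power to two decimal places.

power ≈ 0.64

For two equal groups, power = Φ(d·√(n/2) − z_{α/2}).
d·√(n/2) = 0.92 × √(17/2) = 0.92 × 2.915 = 2.682.
z_β = 2.682 − 2.326 = 0.356.
Power = Φ(0.356) = 0.639.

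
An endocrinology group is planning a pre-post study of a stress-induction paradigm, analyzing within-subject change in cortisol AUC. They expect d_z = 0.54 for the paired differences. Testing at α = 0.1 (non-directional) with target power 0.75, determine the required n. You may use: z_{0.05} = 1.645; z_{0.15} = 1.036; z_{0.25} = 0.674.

n = 19 pairs

For a paired (one-sample on differences) test: n = ((z_{α/2} + z_β) / d)².
z_{α/2} + z_β = 1.645 + 0.674 = 2.319.
n = (2.319 / 0.54)² = 4.294² = 18.44.
Round up.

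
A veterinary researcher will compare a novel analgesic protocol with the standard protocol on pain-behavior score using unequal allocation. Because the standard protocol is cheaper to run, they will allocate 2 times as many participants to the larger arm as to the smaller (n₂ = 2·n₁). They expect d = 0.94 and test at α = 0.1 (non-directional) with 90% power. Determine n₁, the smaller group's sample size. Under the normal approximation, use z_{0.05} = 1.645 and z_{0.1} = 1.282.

n₁ = 15

With allocation ratio k = n₂/n₁ = 2, Var(x̄₁−x̄₂) = σ²(1/n₁ + 1/(k·n₁)) = σ²·(k+1)/(k·n₁).
So n₁ = (1 + 1/k)·((z_{α/2} + z_β)/d)² = 1.500 × (2.927/0.94)².
n₁ = 1.500 × 9.70 = 14.5.
Round up: n₁ = 15, giving n₂ = 2 × 15 = 30.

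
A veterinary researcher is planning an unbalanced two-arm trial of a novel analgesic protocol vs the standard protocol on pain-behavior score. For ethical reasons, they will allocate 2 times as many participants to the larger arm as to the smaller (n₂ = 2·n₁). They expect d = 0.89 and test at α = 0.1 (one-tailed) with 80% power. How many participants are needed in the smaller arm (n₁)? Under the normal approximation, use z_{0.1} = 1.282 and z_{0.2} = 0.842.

With allocation ratio k = n₂/n₁ = 2, Var(x̄₁−x̄₂) = σ²(1/n₁ + 1/(k·n₁)) = σ²·(k+1)/(k·n₁).
So n₁ = (1 + 1/k)·((z_{α} + z_β)/d)² = 1.500 × (2.124/0.89)².
n₁ = 1.500 × 5.70 = 8.5.
Round up: n₁ = 9, giving n₂ = 2 × 9 = 18.

n₁ = 9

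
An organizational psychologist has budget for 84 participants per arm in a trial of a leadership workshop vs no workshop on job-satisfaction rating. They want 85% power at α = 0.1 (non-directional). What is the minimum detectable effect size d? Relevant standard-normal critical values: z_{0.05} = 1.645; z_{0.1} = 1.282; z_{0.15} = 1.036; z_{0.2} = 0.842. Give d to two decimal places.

For two independent groups of n = 84 each: d_min = (z_{α/2} + z_β)·√(2/n).
z-sum = 1.645 + 1.036 = 2.681.
d_min = 2.681 × √(2/84) = 2.681 × 0.1543 = 0.414.

d_min ≈ 0.41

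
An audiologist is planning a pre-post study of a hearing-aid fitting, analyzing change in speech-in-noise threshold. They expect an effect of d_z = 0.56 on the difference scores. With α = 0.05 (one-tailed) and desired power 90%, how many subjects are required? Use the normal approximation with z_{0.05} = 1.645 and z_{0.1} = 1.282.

n = 28 pairs

For a paired (one-sample on differences) test: n = ((z_{α} + z_β) / d)².
z_{α} + z_β = 1.645 + 1.282 = 2.927.
n = (2.927 / 0.56)² = 5.227² = 27.32.
Round up.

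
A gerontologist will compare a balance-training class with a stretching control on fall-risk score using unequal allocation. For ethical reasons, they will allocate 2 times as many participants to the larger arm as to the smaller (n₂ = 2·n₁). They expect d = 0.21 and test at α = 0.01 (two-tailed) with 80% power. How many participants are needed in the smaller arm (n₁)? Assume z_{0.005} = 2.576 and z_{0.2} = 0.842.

With allocation ratio k = n₂/n₁ = 2, Var(x̄₁−x̄₂) = σ²(1/n₁ + 1/(k·n₁)) = σ²·(k+1)/(k·n₁).
So n₁ = (1 + 1/k)·((z_{α/2} + z_β)/d)² = 1.500 × (3.418/0.21)².
n₁ = 1.500 × 264.91 = 397.4.
Round up: n₁ = 398, giving n₂ = 2 × 398 = 796.

n₁ = 398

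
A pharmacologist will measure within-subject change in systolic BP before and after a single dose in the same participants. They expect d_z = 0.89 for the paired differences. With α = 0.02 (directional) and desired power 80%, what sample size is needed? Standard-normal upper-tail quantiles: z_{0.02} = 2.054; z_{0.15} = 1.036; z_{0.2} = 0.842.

For a paired (one-sample on differences) test: n = ((z_{α} + z_β) / d)².
z_{α} + z_β = 2.054 + 0.842 = 2.896.
n = (2.896 / 0.89)² = 3.254² = 10.59.
Round up.

n = 11 pairs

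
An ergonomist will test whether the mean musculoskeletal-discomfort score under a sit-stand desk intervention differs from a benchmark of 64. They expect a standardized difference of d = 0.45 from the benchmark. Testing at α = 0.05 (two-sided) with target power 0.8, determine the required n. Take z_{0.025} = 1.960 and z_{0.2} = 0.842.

n = 39

For a one-sample test: n = ((z_{α/2} + z_β) / d)².
z_{α/2} + z_β = 1.960 + 0.842 = 2.802.
n = (2.802 / 0.45)² = 6.227² = 38.77.
Round up.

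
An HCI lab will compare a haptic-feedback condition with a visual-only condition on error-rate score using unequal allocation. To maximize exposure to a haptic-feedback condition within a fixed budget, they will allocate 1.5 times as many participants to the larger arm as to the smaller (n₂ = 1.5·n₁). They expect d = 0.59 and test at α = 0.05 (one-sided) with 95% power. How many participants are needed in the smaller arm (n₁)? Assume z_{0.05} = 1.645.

With allocation ratio k = n₂/n₁ = 1.5, Var(x̄₁−x̄₂) = σ²(1/n₁ + 1/(k·n₁)) = σ²·(k+1)/(k·n₁).
So n₁ = (1 + 1/k)·((z_{α} + z_β)/d)² = 1.667 × (3.290/0.59)².
n₁ = 1.667 × 31.09 = 51.8.
Round up: n₁ = 52, giving n₂ = 1.5 × 52 = 78.

n₁ = 52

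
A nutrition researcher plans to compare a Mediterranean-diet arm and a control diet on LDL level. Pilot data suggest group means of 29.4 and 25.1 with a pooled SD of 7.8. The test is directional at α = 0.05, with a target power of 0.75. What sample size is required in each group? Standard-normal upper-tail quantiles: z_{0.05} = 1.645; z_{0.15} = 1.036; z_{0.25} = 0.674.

n = 36 per group

Cohen's d = |M₁ − M₂| / SD_pooled = |29.4 − 25.1| / 7.8 = 4.3 / 7.8 = 0.551.
For two independent groups with equal n: n = 2·((z_{α} + z_β) / d)².
z_{α} + z_β = 1.645 + 0.674 = 2.319.
n = 2 × (2.319 / 0.551)² = 2 × 4.209² = 2 × 17.71 = 35.4.
Round up to the next whole participant.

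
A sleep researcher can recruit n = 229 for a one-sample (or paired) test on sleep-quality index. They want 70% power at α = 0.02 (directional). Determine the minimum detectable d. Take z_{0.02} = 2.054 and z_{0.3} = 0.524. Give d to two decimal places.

d_min ≈ 0.17

For a single sample (or paired design) of n = 229: d_min = (z_{α} + z_β)/√n.
z-sum = 2.054 + 0.524 = 2.578.
d_min = 2.578 / √229 = 2.578 / 15.133 = 0.170.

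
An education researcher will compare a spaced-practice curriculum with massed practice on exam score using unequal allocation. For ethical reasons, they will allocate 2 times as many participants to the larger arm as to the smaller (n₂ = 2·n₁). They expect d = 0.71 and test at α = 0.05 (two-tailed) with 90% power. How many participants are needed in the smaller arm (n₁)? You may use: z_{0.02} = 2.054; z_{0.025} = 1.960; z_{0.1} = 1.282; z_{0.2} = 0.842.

With allocation ratio k = n₂/n₁ = 2, Var(x̄₁−x̄₂) = σ²(1/n₁ + 1/(k·n₁)) = σ²·(k+1)/(k·n₁).
So n₁ = (1 + 1/k)·((z_{α/2} + z_β)/d)² = 1.500 × (3.242/0.71)².
n₁ = 1.500 × 20.85 = 31.3.
Round up: n₁ = 32, giving n₂ = 2 × 32 = 64.

n₁ = 32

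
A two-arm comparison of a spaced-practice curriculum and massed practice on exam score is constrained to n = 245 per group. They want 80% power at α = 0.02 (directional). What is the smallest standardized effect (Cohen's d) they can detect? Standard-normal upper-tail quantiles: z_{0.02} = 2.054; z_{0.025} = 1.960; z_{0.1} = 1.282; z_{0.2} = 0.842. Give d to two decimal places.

d_min ≈ 0.26

For two independent groups of n = 245 each: d_min = (z_{α} + z_β)·√(2/n).
z-sum = 2.054 + 0.842 = 2.896.
d_min = 2.896 × √(2/245) = 2.896 × 0.0904 = 0.262.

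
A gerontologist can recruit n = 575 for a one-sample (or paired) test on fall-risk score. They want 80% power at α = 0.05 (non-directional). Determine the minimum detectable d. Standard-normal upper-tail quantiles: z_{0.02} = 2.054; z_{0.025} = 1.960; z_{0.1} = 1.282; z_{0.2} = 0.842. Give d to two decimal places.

d_min ≈ 0.12

For a single sample (or paired design) of n = 575: d_min = (z_{α/2} + z_β)/√n.
z-sum = 1.960 + 0.842 = 2.802.
d_min = 2.802 / √575 = 2.802 / 23.979 = 0.117.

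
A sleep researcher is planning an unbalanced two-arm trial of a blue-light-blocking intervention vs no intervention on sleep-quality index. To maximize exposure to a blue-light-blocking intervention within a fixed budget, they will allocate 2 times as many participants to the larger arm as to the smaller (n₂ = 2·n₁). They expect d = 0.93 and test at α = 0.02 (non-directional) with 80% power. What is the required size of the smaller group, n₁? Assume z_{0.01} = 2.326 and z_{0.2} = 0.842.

With allocation ratio k = n₂/n₁ = 2, Var(x̄₁−x̄₂) = σ²(1/n₁ + 1/(k·n₁)) = σ²·(k+1)/(k·n₁).
So n₁ = (1 + 1/k)·((z_{α/2} + z_β)/d)² = 1.500 × (3.168/0.93)².
n₁ = 1.500 × 11.60 = 17.4.
Round up: n₁ = 18, giving n₂ = 2 × 18 = 36.

n₁ = 18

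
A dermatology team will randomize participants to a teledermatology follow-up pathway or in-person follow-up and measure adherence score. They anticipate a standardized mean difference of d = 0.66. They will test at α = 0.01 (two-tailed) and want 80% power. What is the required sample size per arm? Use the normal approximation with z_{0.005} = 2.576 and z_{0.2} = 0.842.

n = 54 per group

For two independent groups with equal n: n = 2·((z_{α/2} + z_β) / d)².
z_{α/2} + z_β = 2.576 + 0.842 = 3.418.
n = 2 × (3.418 / 0.66)² = 2 × 5.179² = 2 × 26.82 = 53.6.
Round up to the next whole participant.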